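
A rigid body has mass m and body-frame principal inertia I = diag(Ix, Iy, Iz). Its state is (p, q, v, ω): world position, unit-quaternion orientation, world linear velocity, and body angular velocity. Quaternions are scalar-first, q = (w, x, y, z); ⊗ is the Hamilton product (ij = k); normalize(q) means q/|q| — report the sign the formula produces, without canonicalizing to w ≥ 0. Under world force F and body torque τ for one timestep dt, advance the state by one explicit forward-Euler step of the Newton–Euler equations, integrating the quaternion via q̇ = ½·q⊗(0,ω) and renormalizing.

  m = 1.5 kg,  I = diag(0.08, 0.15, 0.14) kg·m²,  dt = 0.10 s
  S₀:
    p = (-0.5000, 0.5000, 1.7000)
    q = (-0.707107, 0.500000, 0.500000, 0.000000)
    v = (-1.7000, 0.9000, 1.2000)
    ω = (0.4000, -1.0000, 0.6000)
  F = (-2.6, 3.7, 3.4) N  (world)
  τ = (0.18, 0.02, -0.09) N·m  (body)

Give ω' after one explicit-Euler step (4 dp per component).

ω×(Iω) gyroscopic = (0.0060, -0.0144, -0.0280)
angular accel α = (2.1750, 0.2293, -0.4429)
new body rate ω' = (0.6175, -0.9771, 0.5557)

ω' = (0.6175, -0.9771, 0.5557)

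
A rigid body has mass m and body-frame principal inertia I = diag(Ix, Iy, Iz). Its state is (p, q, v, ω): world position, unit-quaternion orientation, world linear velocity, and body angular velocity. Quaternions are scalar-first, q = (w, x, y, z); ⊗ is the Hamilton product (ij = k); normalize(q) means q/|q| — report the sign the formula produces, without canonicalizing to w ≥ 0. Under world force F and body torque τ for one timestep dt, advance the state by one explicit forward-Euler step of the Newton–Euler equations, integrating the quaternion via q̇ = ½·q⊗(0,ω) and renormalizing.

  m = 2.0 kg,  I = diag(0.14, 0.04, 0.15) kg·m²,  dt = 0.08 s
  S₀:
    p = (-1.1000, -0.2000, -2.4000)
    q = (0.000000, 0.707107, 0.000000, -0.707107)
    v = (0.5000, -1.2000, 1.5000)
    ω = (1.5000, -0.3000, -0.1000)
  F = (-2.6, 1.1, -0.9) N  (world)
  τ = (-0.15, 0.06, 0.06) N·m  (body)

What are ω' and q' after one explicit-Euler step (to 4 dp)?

ω' = (1.4124, -0.1830, -0.0920)
q' = (-0.0452, 0.6973, -0.0395, -0.7143)

gyro term ω×Iω = (0.0033, 0.0015, 0.0450)
angular accel α = (-1.0950, 1.4625, 0.1000)
ω + α·dt = (1.4124, -0.1830, -0.0920)
Hamilton product q⊗(0,ω) = (-1.1313712, -0.2121321, -0.9899498, -0.2121321)
q + ½dt·q⊗(0,ω), renormalized = (-0.0452, 0.6973, -0.0395, -0.7143)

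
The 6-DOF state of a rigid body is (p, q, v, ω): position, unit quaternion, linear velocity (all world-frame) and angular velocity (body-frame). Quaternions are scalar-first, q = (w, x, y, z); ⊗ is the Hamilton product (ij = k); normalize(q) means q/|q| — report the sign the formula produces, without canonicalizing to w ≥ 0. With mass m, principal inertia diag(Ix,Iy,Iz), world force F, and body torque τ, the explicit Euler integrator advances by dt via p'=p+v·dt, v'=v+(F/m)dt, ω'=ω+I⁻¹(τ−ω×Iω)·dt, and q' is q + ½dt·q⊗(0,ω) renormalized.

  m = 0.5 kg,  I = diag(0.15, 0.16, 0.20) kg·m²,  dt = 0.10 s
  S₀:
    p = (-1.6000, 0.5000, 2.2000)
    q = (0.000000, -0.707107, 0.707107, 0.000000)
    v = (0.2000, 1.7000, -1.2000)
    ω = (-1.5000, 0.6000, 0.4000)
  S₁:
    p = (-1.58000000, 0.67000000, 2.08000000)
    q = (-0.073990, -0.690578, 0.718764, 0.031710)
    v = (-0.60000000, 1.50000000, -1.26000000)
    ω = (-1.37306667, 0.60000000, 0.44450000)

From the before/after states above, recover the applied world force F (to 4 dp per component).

F = (-4.0000, -1.0000, -0.3000)

Δv = v₁−v₀ = (-0.80000000, -0.20000000, -0.06000000)
m·(v₁−v₀)/dt = (-4.0000, -1.0000, -0.3000)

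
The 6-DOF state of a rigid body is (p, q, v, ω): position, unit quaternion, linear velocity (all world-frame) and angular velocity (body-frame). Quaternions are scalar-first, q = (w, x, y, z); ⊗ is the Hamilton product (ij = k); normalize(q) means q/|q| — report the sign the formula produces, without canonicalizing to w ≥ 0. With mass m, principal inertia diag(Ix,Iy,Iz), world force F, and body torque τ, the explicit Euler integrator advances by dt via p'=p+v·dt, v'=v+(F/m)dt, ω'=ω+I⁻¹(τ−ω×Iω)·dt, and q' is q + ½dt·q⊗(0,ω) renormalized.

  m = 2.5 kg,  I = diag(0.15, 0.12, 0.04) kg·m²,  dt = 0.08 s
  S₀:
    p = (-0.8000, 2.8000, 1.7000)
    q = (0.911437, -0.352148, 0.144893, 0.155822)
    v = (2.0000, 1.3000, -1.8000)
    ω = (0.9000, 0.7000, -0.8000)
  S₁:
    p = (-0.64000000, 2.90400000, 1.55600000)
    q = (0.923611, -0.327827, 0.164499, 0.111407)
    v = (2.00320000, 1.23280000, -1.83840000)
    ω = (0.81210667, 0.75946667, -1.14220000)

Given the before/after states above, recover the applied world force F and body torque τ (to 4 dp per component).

F = (0.1000, -2.1000, -1.2000)
τ = (-0.1200, 0.0100, -0.1900)

velocity change Δv = (0.00320000, -0.06720000, -0.03840000)
F = m·Δv/dt = (0.1000, -2.1000, -1.2000)
ω₁ − ω₀ = (-0.08789333, 0.05946667, -0.34220000)
ω₀×(Iω₀) = (0.0448, -0.0792, -0.0189)
τ = I·(Δω/dt) + ω₀×(Iω₀) = (-0.1200, 0.0100, -0.1900)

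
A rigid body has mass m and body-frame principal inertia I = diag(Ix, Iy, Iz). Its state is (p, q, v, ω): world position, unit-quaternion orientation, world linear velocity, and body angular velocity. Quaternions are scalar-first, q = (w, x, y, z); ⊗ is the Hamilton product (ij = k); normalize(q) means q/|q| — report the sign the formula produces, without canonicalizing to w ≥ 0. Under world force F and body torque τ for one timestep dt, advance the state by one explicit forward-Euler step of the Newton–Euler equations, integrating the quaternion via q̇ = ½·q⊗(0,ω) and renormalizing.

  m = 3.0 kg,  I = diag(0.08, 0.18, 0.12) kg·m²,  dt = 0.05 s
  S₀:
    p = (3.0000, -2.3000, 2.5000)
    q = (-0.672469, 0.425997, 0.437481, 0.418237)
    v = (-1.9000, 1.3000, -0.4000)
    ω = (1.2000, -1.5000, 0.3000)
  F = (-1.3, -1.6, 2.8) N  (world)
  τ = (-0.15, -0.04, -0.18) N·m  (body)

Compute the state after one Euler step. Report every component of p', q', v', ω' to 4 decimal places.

a = (-0.4333, -0.5333, 0.9333)
new position p' = (2.9050, -2.2350, 2.4800)
v' = v + a·dt = (-1.9217, 1.2733, -0.3533)
ω×(Iω) gyroscopic = (0.0270, -0.0144, -0.1800)
(τ − ω×Iω)/I = (-2.2125, -0.1422, 0.0000)
ω' = ω + α·dt = (1.0894, -1.5071, 0.3000)
Hamilton product q⊗(0,ω) = (0.0195540, -0.0483630, 1.3827888, -1.3657134)
q + ½dt·q⊗(0,ω), renormalized = (-0.6712, 0.4243, 0.4715, 0.3836)

p' = (2.9050, -2.2350, 2.4800)
q' = (-0.6712, 0.4243, 0.4715, 0.3836)
v' = (-1.9217, 1.2733, -0.3533)
ω' = (1.0894, -1.5071, 0.3000)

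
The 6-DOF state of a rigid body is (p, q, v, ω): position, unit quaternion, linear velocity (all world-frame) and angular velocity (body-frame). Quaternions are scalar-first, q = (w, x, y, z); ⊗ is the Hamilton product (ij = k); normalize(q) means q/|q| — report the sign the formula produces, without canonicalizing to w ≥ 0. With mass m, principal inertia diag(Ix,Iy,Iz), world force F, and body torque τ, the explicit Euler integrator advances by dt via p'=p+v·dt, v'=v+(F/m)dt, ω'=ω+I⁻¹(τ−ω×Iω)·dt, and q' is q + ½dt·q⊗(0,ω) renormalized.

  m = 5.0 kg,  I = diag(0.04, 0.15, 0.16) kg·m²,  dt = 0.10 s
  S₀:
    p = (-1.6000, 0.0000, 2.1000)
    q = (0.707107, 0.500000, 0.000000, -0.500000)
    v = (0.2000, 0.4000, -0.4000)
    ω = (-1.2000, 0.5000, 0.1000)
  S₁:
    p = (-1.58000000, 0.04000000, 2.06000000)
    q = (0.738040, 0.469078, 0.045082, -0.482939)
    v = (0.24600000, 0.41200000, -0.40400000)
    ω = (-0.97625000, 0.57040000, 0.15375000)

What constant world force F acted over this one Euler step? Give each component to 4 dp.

F = (2.3000, 0.6000, -0.2000)

v₁ − v₀ = (0.04600000, 0.01200000, -0.00400000)
applied force F = (2.3000, 0.6000, -0.2000)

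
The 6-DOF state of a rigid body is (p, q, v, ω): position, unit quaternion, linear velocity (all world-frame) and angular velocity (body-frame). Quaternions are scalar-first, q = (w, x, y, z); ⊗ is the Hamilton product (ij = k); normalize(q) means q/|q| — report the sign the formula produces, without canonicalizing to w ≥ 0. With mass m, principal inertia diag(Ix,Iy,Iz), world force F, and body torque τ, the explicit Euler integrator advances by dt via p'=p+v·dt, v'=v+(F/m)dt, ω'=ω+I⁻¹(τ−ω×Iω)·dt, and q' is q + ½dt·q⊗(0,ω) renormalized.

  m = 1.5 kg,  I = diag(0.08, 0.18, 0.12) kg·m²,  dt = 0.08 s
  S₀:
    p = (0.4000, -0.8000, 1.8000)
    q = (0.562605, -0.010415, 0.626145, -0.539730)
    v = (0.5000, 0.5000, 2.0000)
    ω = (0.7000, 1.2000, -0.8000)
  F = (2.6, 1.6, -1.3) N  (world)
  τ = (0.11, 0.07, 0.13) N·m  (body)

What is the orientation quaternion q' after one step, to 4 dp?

q⊗(0,ω) = (-1.1758675, 0.5405835, 0.2889830, -0.9008835)
q' = normalize(q + ½dt·q⊗(0,ω)) = (0.5145, 0.0112, 0.6364, -0.5746)

q' = (0.5145, 0.0112, 0.6364, -0.5746)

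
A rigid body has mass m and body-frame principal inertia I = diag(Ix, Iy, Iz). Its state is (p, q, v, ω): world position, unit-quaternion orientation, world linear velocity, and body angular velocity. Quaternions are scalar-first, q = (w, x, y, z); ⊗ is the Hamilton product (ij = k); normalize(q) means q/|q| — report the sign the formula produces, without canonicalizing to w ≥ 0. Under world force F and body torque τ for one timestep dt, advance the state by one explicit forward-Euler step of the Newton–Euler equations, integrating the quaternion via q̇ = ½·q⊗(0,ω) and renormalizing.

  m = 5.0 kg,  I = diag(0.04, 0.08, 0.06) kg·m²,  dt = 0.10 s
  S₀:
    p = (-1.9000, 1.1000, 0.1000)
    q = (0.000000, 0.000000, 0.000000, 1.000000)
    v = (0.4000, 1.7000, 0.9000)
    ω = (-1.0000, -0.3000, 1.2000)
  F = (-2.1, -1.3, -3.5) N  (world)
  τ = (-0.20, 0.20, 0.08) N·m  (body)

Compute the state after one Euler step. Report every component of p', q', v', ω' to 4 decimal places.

p' = (-1.8600, 1.2700, 0.1900)
q' = (-0.0598, 0.0150, -0.0498, 0.9969)
v' = (0.3580, 1.6740, 0.8300)
ω' = (-1.5180, -0.0800, 1.3133)

(τ − ω×Iω)/I = (-5.1800, 2.2000, 1.1333)
ω + α·dt = (-1.5180, -0.0800, 1.3133)
2q̇ = q⊗(0,ω) = (-1.2000000, 0.3000000, -1.0000000, 0.0000000)
updated quaternion q' = (-0.0598, 0.0150, -0.0498, 0.9969)
a = (-0.4200, -0.2600, -0.7000)
p' = p + v·dt = (-1.8600, 1.2700, 0.1900)
v' = v + a·dt = (0.3580, 1.6740, 0.8300)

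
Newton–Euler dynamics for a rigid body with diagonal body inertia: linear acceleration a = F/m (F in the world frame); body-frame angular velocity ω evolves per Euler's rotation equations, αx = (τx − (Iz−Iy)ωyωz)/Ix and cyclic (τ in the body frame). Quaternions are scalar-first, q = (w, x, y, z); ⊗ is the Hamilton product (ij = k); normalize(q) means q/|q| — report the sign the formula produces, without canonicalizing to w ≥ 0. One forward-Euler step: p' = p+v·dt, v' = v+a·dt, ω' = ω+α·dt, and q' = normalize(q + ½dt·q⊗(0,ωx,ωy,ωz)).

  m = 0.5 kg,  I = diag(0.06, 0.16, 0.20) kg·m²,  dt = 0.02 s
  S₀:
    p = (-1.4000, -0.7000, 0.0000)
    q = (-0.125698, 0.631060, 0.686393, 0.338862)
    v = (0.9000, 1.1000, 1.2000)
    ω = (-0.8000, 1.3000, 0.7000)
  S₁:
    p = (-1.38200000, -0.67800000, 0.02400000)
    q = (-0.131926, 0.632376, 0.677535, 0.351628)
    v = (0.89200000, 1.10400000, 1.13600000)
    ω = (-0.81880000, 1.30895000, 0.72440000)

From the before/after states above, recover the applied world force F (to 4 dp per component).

F = (-0.2000, 0.1000, -1.6000)

v₁ − v₀ = (-0.00800000, 0.00400000, -0.06400000)
m·(v₁−v₀)/dt = (-0.2000, 0.1000, -1.6000)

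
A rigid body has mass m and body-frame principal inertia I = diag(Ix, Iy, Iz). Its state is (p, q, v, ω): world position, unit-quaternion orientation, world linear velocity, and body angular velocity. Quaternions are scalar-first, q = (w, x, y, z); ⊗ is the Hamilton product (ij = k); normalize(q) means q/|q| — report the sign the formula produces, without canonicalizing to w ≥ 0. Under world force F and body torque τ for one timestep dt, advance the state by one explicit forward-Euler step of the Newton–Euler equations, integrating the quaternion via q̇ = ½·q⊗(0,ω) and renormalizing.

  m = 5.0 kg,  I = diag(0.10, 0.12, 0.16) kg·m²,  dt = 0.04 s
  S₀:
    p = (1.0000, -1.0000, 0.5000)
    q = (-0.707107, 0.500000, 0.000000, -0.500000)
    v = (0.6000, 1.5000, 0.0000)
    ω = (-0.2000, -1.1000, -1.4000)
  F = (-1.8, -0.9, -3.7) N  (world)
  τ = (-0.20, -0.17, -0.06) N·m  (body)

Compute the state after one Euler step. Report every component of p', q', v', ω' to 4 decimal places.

gyro term ω×Iω = (0.0616, -0.0168, 0.0044)
angular accel α = (-2.6160, -1.2767, -0.4025)
ω + α·dt = (-0.3046, -1.1511, -1.4161)
Hamilton product q⊗(0,ω) = (-0.6000000, -0.4085786, 1.5778177, 0.4399498)
q + ½dt·q⊗(0,ω), renormalized = (-0.7186, 0.4915, 0.0315, -0.4909)
p' = p + v·dt = (1.0240, -0.9400, 0.5000)
v + (F/m)dt = (0.5856, 1.4928, -0.0296)

p' = (1.0240, -0.9400, 0.5000)
q' = (-0.7186, 0.4915, 0.0315, -0.4909)
v' = (0.5856, 1.4928, -0.0296)
ω' = (-0.3046, -1.1511, -1.4161)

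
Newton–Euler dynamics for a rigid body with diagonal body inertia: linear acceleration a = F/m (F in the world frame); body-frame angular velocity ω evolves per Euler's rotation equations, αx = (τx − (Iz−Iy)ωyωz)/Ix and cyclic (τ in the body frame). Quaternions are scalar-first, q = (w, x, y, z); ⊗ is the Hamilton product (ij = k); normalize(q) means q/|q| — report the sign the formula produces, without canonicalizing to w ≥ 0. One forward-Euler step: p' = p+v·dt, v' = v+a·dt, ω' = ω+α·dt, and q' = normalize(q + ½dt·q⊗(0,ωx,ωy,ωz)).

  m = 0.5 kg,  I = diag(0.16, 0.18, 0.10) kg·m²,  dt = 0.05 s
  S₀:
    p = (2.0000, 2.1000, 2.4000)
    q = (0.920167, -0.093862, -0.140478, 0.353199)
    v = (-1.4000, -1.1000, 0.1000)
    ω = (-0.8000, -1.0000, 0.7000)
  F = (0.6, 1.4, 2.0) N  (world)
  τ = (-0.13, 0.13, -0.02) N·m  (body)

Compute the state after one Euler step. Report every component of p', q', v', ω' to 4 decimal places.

p' = (1.9300, 2.0450, 2.4050)
q' = (0.9080, -0.1058, -0.1688, 0.3686)
v' = (-1.3400, -0.9600, 0.3000)
ω' = (-0.8581, -0.9546, 0.6820)

(τ − ω×Iω)/I = (-1.1625, 0.9089, -0.3600)
ω' = ω + α·dt = (-0.8581, -0.9546, 0.6820)
q⊗(0,ω) = (-0.4628069, -0.4812692, -1.1370228, 0.6255965)
q + ½dt·q⊗(0,ω), renormalized = (0.9080, -0.1058, -0.1688, 0.3686)
linear accel F/m = (1.2000, 2.8000, 4.0000)
new position p' = (1.9300, 2.0450, 2.4050)
new velocity v' = (-1.3400, -0.9600, 0.3000)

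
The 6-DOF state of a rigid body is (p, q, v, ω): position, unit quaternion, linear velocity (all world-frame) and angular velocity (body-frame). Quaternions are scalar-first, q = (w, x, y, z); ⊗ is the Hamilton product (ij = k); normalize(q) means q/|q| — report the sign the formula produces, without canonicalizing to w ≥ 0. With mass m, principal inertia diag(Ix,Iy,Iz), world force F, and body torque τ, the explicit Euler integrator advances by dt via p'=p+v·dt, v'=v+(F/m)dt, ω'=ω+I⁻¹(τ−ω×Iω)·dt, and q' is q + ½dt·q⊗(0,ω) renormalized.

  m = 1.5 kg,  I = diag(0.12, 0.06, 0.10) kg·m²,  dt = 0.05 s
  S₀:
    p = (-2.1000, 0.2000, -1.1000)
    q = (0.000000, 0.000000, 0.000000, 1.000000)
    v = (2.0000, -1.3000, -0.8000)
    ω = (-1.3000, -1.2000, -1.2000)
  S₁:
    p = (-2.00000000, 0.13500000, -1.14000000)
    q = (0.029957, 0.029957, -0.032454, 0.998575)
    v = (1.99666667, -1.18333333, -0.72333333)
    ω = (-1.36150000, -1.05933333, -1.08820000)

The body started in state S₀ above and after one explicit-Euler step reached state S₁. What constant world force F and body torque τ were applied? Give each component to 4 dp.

velocity change Δv = (-0.00333333, 0.11666667, 0.07666667)
F = m·Δv/dt = (-0.1000, 3.5000, 2.3000)
Δω = ω₁−ω₀ = (-0.06150000, 0.14066667, 0.11180000)
τ = I·(Δω/dt) + ω₀×(Iω₀) = (-0.0900, 0.2000, 0.1300)

F = (-0.1000, 3.5000, 2.3000)
τ = (-0.0900, 0.2000, 0.1300)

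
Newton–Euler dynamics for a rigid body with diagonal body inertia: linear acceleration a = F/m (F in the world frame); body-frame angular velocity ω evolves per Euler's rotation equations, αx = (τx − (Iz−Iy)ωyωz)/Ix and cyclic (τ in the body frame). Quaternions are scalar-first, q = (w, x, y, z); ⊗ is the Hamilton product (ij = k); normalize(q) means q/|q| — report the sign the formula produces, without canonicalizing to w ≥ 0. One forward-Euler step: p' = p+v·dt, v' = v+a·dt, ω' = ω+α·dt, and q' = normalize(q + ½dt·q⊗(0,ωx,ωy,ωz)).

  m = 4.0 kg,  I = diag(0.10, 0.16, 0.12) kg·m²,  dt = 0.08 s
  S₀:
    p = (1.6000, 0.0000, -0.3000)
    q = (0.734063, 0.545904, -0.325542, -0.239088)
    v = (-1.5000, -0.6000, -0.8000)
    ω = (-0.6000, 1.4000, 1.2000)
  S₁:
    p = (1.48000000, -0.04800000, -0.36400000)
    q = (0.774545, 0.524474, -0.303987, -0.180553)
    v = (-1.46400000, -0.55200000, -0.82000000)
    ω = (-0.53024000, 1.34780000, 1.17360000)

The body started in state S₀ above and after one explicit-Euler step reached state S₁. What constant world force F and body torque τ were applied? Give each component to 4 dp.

F = (1.8000, 2.4000, -1.0000)
τ = (0.0200, -0.0900, -0.0900)

Δv = v₁−v₀ = (0.03600000, 0.04800000, -0.02000000)
applied force F = (1.8000, 2.4000, -1.0000)
ω₁ − ω₀ = (0.06976000, -0.05220000, -0.02640000)
I·α + gyro = (0.0200, -0.0900, -0.0900)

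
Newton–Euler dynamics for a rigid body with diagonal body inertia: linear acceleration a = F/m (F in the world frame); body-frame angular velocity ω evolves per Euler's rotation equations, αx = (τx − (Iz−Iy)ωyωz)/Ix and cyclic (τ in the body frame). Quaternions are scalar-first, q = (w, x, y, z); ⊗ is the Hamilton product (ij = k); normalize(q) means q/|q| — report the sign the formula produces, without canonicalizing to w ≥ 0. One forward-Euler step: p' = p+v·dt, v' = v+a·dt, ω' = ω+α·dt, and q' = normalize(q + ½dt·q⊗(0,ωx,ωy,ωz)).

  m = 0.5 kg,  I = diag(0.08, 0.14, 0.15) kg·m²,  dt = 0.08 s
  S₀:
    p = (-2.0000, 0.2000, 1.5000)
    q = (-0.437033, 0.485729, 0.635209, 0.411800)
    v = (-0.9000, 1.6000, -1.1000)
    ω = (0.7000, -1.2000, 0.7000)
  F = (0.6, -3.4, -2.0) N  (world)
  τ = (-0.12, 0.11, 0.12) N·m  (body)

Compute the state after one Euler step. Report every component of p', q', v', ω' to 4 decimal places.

p' = (-2.0720, 0.3280, 1.4120)
q' = (-0.4308, 0.5101, 0.6529, 0.3578)
v' = (-0.8040, 1.0560, -1.4200)
ω' = (0.5884, -1.1175, 0.7909)

a = (1.2000, -6.8000, -4.0000)
new position p' = (-2.0720, 0.3280, 1.4120)
new velocity v' = (-0.8040, 1.0560, -1.4200)
precession coupling ω×(Iω) = (-0.0084, -0.0343, -0.0504)
(τ − ω×Iω)/I = (-1.3950, 1.0307, 1.1360)
new body rate ω' = (0.5884, -1.1175, 0.7909)
q⊗(0,ω) = (0.1339805, 0.6328832, 0.4726893, -1.3334442)
q + ½dt·q⊗(0,ω), renormalized = (-0.4308, 0.5101, 0.6529, 0.3578)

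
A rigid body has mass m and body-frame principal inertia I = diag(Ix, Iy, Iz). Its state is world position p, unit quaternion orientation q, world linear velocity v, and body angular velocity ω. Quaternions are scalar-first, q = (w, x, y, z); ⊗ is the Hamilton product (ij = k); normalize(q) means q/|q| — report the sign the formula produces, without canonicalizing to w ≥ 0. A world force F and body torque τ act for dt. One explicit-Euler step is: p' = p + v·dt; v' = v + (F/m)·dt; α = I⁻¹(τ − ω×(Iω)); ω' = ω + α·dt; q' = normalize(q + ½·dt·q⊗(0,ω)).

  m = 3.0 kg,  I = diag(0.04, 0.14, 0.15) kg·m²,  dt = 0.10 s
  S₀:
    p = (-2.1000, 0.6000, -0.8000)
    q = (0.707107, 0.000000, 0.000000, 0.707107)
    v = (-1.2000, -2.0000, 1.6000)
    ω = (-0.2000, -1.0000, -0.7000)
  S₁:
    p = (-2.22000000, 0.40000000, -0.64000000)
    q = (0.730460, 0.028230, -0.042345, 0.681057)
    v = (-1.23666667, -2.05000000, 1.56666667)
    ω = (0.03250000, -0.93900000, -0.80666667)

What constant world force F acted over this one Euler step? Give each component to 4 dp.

velocity change Δv = (-0.03666667, -0.05000000, -0.03333333)
F = m·Δv/dt = (-1.1000, -1.5000, -1.0000)

F = (-1.1000, -1.5000, -1.0000)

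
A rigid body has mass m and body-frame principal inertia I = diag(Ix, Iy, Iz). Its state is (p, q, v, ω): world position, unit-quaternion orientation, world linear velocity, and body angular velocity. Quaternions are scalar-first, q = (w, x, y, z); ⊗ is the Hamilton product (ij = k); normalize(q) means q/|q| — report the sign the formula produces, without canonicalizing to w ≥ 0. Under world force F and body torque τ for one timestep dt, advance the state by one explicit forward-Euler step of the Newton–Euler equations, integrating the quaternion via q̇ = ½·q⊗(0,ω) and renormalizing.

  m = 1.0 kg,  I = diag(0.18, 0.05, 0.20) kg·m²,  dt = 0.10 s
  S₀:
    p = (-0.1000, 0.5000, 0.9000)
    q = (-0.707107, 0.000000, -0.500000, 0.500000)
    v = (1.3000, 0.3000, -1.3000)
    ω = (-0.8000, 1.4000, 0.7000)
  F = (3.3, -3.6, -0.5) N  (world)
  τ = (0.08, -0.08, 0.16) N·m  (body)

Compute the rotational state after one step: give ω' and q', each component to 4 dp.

ω' = (-0.8372, 1.2176, 0.7072)
q' = (-0.6870, -0.0241, -0.5673, 0.4535)

precession coupling ω×(Iω) = (0.1470, 0.0112, 0.1456)
(τ − ω×Iω)/I = (-0.3722, -1.8240, 0.0720)
ω' = ω + α·dt = (-0.8372, 1.2176, 0.7072)
2q̇ = q⊗(0,ω) = (0.3500000, -0.4843144, -1.3899498, -0.8949749)
updated quaternion q' = (-0.6870, -0.0241, -0.5673, 0.4535)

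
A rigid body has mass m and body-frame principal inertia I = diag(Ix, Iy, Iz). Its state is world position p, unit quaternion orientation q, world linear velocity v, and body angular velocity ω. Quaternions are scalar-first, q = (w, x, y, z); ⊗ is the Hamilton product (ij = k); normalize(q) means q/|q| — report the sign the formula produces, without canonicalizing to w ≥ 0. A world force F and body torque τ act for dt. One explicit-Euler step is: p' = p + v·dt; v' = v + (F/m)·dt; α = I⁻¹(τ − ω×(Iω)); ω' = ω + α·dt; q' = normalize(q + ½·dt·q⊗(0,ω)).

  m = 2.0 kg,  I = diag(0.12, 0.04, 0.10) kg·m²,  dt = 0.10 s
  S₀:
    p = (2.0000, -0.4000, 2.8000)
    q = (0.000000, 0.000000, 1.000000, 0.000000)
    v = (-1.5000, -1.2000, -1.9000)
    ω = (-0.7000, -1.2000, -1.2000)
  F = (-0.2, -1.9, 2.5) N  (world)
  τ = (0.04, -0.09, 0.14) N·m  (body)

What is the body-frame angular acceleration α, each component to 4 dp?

α = (-0.3867, -2.6700, 2.0720)

precession coupling ω×(Iω) = (0.0864, 0.0168, -0.0672)
angular accel α = (-0.3867, -2.6700, 2.0720)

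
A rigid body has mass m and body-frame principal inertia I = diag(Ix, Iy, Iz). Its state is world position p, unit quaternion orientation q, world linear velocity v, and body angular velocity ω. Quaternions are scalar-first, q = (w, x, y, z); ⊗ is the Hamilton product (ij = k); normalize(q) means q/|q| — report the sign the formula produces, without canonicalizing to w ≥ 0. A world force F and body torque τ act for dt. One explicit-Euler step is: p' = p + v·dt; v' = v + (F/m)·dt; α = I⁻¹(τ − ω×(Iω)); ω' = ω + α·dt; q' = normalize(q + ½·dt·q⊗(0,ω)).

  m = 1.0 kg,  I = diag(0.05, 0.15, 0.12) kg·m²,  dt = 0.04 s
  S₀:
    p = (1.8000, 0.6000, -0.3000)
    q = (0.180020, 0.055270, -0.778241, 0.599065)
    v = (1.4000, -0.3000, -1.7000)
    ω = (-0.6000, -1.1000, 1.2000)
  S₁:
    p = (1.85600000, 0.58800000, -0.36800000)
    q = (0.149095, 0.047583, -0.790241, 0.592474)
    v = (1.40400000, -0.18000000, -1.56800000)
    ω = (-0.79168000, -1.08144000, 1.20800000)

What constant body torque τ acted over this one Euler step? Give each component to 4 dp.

τ = (-0.2000, 0.1200, 0.0900)

ω₁ − ω₀ = (-0.19168000, 0.01856000, 0.00800000)
applied torque τ = (-0.2000, 0.1200, 0.0900)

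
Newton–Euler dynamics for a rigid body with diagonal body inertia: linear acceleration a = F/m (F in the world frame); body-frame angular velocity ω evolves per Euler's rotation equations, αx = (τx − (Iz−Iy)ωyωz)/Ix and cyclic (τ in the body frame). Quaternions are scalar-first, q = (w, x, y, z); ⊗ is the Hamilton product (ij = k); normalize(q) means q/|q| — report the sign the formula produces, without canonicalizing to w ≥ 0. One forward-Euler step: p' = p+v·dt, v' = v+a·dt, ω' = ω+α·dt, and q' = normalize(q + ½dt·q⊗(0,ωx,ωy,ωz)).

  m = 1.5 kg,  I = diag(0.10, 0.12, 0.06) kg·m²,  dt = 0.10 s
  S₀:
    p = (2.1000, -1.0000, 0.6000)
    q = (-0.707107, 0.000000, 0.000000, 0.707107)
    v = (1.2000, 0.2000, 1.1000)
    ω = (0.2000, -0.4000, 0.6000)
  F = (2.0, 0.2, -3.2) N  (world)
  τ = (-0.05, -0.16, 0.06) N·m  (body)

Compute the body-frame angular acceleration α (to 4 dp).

α = (-0.6440, -1.3733, 1.0267)

gyro term ω×Iω = (0.0144, 0.0048, -0.0016)
α = I⁻¹(τ − ω×Iω) = (-0.6440, -1.3733, 1.0267)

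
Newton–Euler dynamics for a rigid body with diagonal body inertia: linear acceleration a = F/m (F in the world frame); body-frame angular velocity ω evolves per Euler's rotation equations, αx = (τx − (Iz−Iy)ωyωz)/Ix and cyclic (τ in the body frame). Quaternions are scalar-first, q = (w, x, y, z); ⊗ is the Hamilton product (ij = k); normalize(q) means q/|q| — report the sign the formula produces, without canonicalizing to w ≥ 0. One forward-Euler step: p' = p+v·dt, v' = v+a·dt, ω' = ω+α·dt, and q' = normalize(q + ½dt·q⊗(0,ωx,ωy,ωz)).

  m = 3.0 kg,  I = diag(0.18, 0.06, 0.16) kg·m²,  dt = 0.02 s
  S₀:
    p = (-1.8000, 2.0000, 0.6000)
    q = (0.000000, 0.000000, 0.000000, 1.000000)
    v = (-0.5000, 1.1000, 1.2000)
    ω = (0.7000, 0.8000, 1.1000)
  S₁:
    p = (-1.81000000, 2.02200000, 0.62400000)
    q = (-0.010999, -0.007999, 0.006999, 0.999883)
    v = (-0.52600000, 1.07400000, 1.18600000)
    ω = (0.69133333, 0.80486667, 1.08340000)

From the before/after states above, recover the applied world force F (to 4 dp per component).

velocity change Δv = (-0.02600000, -0.02600000, -0.01400000)
m·(v₁−v₀)/dt = (-3.9000, -3.9000, -2.1000)

F = (-3.9000, -3.9000, -2.1000)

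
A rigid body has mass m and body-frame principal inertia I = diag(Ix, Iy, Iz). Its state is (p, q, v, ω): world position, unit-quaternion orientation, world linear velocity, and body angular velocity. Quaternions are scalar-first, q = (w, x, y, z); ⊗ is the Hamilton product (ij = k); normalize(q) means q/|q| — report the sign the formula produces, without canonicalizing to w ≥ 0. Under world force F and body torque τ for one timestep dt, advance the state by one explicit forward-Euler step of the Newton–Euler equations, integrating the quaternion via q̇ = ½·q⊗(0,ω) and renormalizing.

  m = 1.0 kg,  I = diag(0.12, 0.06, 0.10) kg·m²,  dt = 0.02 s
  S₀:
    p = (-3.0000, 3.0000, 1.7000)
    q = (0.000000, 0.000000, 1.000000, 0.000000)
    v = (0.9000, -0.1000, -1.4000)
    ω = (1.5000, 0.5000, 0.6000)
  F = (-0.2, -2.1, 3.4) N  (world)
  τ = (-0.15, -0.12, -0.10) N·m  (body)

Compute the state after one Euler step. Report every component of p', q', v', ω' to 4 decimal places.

p' = (-2.9820, 2.9980, 1.6720)
q' = (-0.0050, 0.0060, 0.9999, -0.0150)
v' = (0.8960, -0.1420, -1.3320)
ω' = (1.4730, 0.4540, 0.5890)

p + v·dt = (-2.9820, 2.9980, 1.6720)
v' = v + a·dt = (0.8960, -0.1420, -1.3320)
ω×(Iω) gyroscopic = (0.0120, 0.0180, -0.0450)
(τ − ω×Iω)/I = (-1.3500, -2.3000, -0.5500)
ω' = ω + α·dt = (1.4730, 0.4540, 0.5890)
Hamilton product q⊗(0,ω) = (-0.5000000, 0.6000000, 0.0000000, -1.5000000)
q + ½dt·q⊗(0,ω), renormalized = (-0.0050, 0.0060, 0.9999, -0.0150)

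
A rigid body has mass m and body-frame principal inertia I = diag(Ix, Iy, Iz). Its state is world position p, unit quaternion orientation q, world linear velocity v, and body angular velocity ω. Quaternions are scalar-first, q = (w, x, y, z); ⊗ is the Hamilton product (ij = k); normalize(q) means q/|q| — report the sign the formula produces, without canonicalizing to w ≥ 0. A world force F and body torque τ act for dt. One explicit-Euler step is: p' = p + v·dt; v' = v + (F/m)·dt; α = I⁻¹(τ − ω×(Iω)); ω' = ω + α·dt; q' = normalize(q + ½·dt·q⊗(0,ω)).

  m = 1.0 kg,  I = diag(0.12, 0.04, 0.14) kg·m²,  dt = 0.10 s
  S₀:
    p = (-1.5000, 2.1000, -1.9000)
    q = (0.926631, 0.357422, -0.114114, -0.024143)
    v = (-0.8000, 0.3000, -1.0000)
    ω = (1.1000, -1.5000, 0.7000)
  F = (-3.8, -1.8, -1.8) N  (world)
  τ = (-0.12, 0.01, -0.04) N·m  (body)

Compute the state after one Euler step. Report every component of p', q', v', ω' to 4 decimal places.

gyro term ω×Iω = (-0.1050, -0.0154, 0.1320)
α = I⁻¹(τ − ω×Iω) = (-0.1250, 0.6350, -1.2286)
ω' = ω + α·dt = (1.0875, -1.4365, 0.5771)
q⊗(0,ω) = (-0.5474351, 0.9031998, -1.6666992, 0.2380341)
q + ½dt·q⊗(0,ω), renormalized = (0.8949, 0.4006, -0.1965, -0.0122)
a = (-3.8000, -1.8000, -1.8000)
new position p' = (-1.5800, 2.1300, -2.0000)
v + (F/m)dt = (-1.1800, 0.1200, -1.1800)

p' = (-1.5800, 2.1300, -2.0000)
q' = (0.8949, 0.4006, -0.1965, -0.0122)
v' = (-1.1800, 0.1200, -1.1800)
ω' = (1.0875, -1.4365, 0.5771)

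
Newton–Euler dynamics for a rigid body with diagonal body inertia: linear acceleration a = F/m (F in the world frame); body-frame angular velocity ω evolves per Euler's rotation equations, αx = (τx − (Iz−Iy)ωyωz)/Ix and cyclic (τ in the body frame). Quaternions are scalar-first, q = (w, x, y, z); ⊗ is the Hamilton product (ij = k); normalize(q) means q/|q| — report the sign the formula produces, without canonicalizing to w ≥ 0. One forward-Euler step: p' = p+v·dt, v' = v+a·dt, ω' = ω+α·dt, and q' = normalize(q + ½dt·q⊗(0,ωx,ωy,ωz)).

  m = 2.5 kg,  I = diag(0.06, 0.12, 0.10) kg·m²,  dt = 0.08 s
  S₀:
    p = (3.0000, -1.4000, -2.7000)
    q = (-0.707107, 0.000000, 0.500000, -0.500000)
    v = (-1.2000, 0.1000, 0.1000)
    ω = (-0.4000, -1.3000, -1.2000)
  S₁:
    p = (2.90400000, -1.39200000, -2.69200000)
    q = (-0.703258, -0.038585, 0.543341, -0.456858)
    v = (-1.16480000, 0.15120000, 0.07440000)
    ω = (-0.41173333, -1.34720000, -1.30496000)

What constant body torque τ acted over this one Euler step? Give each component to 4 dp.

ω₁ − ω₀ = (-0.01173333, -0.04720000, -0.10496000)
I·α + gyro = (-0.0400, -0.0900, -0.1000)

τ = (-0.0400, -0.0900, -0.1000)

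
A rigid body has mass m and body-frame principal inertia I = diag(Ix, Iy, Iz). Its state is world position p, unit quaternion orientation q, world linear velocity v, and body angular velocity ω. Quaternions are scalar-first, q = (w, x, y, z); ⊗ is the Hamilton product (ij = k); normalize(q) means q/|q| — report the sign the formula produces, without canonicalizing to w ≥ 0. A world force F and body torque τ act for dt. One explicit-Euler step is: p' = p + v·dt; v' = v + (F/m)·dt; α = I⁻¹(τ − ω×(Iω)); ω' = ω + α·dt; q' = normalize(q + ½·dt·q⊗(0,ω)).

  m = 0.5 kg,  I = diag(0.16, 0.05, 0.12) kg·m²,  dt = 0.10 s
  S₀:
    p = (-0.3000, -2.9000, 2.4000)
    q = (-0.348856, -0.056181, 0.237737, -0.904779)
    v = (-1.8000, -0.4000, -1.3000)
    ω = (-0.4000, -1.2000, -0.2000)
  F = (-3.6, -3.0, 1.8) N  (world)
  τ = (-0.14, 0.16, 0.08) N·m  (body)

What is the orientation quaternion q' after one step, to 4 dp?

q' = (-0.3441, -0.1057, 0.2756, -0.8913)

Hamilton product q⊗(0,ω) = (0.0818562, -0.9937398, 0.7693026, 0.2322832)
updated quaternion q' = (-0.3441, -0.1057, 0.2756, -0.8913)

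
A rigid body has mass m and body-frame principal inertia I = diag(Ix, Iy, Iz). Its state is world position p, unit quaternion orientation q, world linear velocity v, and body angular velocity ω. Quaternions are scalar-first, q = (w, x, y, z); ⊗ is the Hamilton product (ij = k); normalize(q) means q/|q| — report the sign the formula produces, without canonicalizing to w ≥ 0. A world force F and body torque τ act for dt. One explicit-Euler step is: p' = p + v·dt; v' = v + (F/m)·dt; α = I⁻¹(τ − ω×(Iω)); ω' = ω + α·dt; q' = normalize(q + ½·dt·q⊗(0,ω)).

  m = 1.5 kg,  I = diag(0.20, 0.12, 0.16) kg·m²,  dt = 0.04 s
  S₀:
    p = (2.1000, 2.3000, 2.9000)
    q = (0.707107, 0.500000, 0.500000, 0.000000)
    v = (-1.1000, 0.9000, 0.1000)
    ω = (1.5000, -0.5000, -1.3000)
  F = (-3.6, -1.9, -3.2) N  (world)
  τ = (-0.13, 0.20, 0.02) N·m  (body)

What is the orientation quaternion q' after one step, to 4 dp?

q' = (0.6965, 0.5078, 0.5055, -0.0384)

q⊗(0,ω) = (-0.5000000, 0.4106605, 0.2964465, -1.9192391)
q + ½dt·q⊗(0,ω), renormalized = (0.6965, 0.5078, 0.5055, -0.0384)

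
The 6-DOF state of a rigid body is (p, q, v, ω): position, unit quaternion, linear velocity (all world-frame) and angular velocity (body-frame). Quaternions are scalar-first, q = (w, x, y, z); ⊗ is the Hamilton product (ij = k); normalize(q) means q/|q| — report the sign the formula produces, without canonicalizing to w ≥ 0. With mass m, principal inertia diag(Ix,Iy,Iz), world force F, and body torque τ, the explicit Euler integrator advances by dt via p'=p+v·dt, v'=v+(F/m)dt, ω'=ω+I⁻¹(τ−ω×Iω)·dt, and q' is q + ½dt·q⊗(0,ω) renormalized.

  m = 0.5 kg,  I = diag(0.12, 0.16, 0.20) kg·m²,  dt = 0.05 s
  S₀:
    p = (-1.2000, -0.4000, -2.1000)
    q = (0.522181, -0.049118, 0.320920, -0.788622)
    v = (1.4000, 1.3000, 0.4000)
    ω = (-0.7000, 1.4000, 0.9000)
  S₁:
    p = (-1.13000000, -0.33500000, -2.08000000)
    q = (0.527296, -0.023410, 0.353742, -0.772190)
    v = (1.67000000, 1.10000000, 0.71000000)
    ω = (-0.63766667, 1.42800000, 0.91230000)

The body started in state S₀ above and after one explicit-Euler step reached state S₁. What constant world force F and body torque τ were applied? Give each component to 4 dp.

ω₁ − ω₀ = (0.06233333, 0.02800000, 0.01230000)
precession coupling = (0.0504, 0.0504, -0.0392)
τ = I·(Δω/dt) + ω₀×(Iω₀) = (0.2000, 0.1400, 0.0100)
velocity change Δv = (0.27000000, -0.20000000, 0.31000000)
applied force F = (2.7000, -2.0000, 3.1000)

F = (2.7000, -2.0000, 3.1000)
τ = (0.2000, 0.1400, 0.0100)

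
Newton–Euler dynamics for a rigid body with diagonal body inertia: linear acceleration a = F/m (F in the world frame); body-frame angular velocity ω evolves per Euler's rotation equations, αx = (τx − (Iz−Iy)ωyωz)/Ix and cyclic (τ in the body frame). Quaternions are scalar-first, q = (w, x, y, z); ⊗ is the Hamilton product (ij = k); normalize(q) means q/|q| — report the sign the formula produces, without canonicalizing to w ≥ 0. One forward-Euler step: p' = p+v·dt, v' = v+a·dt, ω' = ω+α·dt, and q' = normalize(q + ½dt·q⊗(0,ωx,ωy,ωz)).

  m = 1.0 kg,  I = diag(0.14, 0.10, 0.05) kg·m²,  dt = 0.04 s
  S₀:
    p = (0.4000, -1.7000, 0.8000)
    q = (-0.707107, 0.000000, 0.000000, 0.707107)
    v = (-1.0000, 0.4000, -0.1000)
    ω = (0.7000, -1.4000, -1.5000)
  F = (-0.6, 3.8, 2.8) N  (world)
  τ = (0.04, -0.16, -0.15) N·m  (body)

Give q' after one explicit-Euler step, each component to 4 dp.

q' = (-0.6852, 0.0099, 0.0297, 0.7276)

q⊗(0,ω) = (1.0606605, 0.4949749, 1.4849247, 1.0606605)
q + ½dt·q⊗(0,ω), renormalized = (-0.6852, 0.0099, 0.0297, 0.7276)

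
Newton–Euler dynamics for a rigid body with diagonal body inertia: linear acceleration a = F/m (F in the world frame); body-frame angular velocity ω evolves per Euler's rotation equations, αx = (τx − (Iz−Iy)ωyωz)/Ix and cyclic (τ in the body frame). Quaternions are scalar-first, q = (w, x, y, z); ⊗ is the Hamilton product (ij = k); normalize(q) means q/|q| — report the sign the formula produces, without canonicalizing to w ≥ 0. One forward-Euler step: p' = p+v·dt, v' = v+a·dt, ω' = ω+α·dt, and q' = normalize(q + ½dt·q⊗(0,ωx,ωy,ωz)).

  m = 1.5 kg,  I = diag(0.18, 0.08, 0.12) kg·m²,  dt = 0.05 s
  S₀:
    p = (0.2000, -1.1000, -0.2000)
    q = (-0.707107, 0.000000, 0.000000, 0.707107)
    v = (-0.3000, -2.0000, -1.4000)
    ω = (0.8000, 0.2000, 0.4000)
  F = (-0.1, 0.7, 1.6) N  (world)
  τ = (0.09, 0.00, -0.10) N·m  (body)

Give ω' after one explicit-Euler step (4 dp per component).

ω×(Iω) gyroscopic = (0.0032, 0.0192, -0.0160)
angular accel α = (0.4822, -0.2400, -0.7000)
ω + α·dt = (0.8241, 0.1880, 0.3650)

ω' = (0.8241, 0.1880, 0.3650)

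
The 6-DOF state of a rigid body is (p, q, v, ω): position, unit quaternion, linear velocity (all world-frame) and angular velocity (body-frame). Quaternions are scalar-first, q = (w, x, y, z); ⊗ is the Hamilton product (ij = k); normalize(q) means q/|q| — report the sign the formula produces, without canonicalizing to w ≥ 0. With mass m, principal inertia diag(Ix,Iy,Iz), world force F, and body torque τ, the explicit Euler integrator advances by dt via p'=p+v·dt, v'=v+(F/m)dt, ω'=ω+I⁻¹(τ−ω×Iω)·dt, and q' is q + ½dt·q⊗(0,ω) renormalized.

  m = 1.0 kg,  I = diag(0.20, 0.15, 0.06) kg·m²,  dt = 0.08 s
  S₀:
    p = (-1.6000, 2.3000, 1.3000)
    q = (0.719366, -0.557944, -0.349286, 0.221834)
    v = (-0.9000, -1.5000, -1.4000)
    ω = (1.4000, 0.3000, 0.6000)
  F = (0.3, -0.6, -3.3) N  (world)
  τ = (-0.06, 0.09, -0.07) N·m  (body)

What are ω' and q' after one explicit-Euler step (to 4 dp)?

precession coupling ω×(Iω) = (-0.0162, 0.1176, -0.0210)
α = I⁻¹(τ − ω×Iω) = (-0.2190, -0.1840, -0.8167)
ω + α·dt = (1.3825, 0.2853, 0.5347)
2q̇ = q⊗(0,ω) = (0.7528070, 0.7309906, 0.8611438, 0.7532368)
q' = normalize(q + ½dt·q⊗(0,ω)) = (0.7480, -0.5277, -0.3142, 0.2515)

ω' = (1.3825, 0.2853, 0.5347)
q' = (0.7480, -0.5277, -0.3142, 0.2515)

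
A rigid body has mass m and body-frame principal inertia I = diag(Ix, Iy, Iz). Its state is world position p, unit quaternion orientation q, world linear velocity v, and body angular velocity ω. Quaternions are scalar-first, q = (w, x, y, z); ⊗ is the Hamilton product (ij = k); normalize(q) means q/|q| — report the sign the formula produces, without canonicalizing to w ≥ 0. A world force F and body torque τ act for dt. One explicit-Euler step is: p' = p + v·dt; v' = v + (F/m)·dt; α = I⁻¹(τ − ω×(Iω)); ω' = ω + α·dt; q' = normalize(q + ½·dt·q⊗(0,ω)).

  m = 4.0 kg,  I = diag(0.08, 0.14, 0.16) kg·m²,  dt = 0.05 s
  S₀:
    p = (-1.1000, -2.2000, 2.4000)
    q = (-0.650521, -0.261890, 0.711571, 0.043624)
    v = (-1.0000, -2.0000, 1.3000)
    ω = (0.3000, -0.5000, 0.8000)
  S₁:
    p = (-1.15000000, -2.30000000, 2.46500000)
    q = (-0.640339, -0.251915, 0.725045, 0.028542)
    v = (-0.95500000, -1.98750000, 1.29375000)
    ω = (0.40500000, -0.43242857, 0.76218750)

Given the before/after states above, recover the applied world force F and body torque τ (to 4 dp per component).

F = (3.6000, 1.0000, -0.5000)
τ = (0.1600, 0.1700, -0.1300)

ω₁ − ω₀ = (0.10500000, 0.06757143, -0.03781250)
applied torque τ = (0.1600, 0.1700, -0.1300)
v₁ − v₀ = (0.04500000, 0.01250000, -0.00625000)
m·(v₁−v₀)/dt = (3.6000, 1.0000, -0.5000)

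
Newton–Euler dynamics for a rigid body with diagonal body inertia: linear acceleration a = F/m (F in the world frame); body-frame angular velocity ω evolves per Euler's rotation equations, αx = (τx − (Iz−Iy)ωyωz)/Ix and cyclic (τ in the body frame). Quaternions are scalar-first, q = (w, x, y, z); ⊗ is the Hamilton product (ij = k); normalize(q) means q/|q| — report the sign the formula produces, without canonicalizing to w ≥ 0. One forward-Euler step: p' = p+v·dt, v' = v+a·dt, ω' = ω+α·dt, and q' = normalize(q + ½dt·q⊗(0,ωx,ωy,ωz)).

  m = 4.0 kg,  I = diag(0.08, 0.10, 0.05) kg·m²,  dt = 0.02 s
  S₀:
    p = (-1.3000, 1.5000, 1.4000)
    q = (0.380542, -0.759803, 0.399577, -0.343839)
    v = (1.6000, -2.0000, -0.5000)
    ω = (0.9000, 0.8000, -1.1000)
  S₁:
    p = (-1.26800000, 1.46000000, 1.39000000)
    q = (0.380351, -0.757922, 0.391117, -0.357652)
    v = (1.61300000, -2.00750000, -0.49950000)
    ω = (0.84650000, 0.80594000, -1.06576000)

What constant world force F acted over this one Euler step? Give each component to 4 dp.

F = (2.6000, -1.5000, 0.1000)

v₁ − v₀ = (0.01300000, -0.00750000, 0.00050000)
F = m·Δv/dt = (2.6000, -1.5000, 0.1000)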